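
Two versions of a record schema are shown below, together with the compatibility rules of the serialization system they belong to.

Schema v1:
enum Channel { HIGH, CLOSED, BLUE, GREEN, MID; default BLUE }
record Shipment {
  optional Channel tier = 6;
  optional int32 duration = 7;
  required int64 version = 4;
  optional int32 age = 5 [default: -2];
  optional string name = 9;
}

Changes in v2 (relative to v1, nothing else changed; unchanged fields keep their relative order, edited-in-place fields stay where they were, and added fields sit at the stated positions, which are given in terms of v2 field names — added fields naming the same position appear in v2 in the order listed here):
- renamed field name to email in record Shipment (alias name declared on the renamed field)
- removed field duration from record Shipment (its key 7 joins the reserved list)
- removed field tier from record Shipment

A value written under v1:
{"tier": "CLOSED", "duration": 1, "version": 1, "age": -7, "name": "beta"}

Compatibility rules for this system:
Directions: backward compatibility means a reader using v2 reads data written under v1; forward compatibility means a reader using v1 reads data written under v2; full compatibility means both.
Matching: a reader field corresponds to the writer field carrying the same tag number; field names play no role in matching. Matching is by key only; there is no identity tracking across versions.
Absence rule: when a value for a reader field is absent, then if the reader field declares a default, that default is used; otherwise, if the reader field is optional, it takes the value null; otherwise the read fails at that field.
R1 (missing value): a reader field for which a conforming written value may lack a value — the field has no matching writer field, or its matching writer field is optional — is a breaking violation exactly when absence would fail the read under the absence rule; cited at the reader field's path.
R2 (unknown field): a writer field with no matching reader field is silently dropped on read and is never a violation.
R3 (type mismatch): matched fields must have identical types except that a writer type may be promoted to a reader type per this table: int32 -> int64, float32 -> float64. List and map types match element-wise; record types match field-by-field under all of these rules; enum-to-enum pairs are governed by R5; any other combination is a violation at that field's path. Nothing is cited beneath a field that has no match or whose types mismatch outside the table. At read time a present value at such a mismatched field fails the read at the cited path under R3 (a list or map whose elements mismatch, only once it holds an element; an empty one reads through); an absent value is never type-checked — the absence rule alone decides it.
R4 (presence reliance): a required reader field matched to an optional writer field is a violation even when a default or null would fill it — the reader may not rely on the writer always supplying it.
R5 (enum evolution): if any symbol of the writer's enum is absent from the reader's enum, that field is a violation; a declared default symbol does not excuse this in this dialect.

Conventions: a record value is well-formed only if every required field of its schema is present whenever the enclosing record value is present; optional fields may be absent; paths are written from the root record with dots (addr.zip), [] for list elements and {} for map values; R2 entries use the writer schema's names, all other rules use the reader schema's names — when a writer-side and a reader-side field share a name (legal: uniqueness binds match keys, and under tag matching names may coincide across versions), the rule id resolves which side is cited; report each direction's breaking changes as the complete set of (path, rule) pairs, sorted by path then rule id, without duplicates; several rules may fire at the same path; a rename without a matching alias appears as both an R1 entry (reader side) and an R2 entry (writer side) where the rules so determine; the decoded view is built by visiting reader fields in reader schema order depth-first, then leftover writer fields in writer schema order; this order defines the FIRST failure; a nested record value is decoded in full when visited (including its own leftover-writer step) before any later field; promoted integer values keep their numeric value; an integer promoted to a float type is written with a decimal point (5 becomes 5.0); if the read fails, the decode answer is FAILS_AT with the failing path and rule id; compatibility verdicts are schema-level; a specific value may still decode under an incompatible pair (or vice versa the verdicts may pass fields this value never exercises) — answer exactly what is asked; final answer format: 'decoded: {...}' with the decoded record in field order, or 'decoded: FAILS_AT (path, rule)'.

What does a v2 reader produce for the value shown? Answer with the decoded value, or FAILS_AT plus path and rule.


decoded: {"version": 1, "age": -7, "email": "beta"}

arrows below run writer -> reader for Shipment
decode (reader v2):
  version := 1
  age := -7
  email := "beta" (from writer name)
  writer tier: unmatched, discarded
  writer duration: unmatched, discarded
  => decoded: {"version": 1, "age": -7, "email": "beta"}


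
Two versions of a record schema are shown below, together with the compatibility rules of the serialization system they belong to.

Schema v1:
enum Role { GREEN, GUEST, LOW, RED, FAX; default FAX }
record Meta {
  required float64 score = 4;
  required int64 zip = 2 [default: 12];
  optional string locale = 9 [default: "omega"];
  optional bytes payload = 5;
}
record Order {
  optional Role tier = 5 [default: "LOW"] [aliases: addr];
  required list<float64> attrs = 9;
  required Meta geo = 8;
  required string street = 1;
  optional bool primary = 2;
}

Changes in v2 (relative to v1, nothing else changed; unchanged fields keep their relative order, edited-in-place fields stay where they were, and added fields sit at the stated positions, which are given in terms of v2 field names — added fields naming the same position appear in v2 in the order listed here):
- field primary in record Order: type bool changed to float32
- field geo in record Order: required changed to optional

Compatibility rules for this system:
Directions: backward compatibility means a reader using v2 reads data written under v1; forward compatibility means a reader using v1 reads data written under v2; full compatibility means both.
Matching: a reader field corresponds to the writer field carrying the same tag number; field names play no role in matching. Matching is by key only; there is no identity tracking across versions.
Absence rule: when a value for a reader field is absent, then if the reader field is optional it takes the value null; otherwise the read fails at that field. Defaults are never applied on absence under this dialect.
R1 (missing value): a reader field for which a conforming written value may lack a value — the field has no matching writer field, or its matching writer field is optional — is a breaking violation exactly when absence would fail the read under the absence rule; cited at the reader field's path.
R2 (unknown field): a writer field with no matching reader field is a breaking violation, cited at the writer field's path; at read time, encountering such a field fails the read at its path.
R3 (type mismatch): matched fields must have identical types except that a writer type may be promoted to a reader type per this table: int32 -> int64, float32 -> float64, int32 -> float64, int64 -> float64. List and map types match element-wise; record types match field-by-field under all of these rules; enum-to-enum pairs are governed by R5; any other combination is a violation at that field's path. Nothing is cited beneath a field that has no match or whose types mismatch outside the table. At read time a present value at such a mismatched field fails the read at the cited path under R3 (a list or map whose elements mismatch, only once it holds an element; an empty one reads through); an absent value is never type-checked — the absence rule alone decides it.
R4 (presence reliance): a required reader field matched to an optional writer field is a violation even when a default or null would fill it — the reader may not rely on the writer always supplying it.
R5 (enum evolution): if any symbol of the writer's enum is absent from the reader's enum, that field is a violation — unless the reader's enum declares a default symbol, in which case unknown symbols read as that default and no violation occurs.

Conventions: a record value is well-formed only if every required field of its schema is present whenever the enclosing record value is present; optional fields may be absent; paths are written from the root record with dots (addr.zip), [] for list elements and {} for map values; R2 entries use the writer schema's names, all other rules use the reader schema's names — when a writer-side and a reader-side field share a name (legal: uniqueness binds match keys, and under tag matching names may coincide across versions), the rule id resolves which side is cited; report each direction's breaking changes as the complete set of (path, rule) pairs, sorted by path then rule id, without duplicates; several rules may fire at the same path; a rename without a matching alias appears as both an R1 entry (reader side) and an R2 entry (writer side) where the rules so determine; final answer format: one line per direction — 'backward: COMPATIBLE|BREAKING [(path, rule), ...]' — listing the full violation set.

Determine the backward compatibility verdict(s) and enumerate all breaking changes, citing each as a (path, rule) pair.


backward: BREAKING [(primary, R3)]

the writer's type comes first in each Order pair
backward for Order (reader v2, writer v1):
  writer optional, Role -> Role: reader tier maps from writer tier
  writer required, list<float64> -> list<float64>: reader attrs maps from writer attrs
  writer required, Meta -> Meta: reader geo maps from writer geo
  writer required, string -> string: reader street maps from writer street
  writer optional, bool -> float32: reader primary maps from writer primary
  writer required, float64 -> float64: reader geo.score maps from writer geo.score
  writer required, int64 -> int64: reader geo.zip maps from writer geo.zip
  writer optional, string -> string: reader geo.locale maps from writer geo.locale
  writer optional, bytes -> bytes: reader geo.payload maps from writer geo.payload
  rule R3 violated at primary
  backward on Order therefore BREAKING (1)
checking off the Order differences that do not matter here:
  field geo in record Order: required changed to optional -> its effect on Order is confined to the forward direction, not asked


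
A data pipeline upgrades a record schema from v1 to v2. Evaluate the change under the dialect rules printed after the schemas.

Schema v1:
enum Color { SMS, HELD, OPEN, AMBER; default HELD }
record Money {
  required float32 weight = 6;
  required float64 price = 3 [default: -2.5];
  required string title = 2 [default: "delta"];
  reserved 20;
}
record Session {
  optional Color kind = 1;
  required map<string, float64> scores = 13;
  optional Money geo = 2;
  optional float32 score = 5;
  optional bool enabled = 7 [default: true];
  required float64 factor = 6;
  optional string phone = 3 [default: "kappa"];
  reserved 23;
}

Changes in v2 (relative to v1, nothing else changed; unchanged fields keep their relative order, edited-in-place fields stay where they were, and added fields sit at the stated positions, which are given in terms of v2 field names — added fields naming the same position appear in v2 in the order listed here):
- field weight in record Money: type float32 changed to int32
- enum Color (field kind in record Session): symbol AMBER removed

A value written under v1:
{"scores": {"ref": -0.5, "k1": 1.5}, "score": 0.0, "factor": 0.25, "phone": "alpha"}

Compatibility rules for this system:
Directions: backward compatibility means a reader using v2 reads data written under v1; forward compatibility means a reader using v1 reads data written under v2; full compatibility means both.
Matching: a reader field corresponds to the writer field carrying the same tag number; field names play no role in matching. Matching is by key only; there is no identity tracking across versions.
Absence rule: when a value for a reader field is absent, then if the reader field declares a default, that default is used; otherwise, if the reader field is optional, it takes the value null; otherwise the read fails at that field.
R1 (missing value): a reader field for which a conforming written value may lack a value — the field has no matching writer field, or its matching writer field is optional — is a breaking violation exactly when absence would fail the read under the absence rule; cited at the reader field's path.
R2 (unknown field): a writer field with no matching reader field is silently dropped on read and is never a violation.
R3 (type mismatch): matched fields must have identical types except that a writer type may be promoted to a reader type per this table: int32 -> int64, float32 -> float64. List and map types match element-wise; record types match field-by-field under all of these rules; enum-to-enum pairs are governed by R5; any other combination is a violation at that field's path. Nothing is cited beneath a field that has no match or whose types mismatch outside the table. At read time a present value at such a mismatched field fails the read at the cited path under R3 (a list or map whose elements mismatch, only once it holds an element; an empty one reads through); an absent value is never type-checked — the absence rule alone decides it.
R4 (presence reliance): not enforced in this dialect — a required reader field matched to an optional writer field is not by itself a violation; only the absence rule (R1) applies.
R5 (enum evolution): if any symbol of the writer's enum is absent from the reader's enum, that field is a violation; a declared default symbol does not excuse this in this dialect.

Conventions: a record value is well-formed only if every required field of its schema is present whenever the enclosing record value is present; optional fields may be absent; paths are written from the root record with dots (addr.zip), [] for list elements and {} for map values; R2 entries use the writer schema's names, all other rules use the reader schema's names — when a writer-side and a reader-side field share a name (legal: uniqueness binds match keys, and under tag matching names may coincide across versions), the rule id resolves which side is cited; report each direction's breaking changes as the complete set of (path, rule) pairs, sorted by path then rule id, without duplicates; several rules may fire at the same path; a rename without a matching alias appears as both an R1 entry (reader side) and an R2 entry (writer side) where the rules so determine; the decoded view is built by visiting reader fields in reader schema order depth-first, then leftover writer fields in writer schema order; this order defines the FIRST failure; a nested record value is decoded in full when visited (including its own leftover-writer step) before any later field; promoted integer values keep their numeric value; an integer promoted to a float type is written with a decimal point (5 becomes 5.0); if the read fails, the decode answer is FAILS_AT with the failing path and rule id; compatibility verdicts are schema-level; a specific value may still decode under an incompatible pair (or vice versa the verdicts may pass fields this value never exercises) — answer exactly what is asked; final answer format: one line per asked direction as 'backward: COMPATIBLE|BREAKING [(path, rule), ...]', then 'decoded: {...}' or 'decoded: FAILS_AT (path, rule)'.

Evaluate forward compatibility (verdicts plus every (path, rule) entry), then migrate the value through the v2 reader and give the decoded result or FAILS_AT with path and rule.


forward: BREAKING [(geo.weight, R3)]; decoded: {"kind": null, "scores": {"ref": -0.5, "k1": 1.5}, "geo": null, "score": 0.0, "enabled": true, "factor": 0.25, "phone": "alpha"}

in Session below, arrows point writer -> reader
forward for Session (reader v1, writer v2):
  kind <- kind (Color -> Color, writer optional)
  scores <- scores (map<string, float64> -> map<string, float64>, writer required)
  geo <- geo (Money -> Money, writer optional)
  score <- score (float32 -> float32, writer optional)
  enabled <- enabled (bool -> bool, writer optional)
  factor <- factor (float64 -> float64, writer required)
  phone <- phone (string -> string, writer optional)
  geo.weight <- geo.weight (int32 -> float32, writer required)
  geo.price <- geo.price (float64 -> float64, writer required)
  geo.title <- geo.title (string -> string, writer required)
  R3 fires at geo.weight
  forward on Session therefore BREAKING (1)
decoding the Session value with the v2 reader:
  kind := null (missing; optional => null)
  scores := {"ref": -0.5, "k1": 1.5}
  geo := null (missing; optional => null)
  score := 0.0
  enabled := true (missing; default applied)
  factor := 0.25
  phone := "alpha"
  => decoded: {"kind": null, "scores": {"ref": -0.5, "k1": 1.5}, "geo": null, "score": 0.0, "enabled": true, "factor": 0.25, "phone": "alpha"}
ruling out the remaining Session differences:
  enum Color (field kind in record Session): symbol AMBER removed -> affects backward compatibility only, which is not asked


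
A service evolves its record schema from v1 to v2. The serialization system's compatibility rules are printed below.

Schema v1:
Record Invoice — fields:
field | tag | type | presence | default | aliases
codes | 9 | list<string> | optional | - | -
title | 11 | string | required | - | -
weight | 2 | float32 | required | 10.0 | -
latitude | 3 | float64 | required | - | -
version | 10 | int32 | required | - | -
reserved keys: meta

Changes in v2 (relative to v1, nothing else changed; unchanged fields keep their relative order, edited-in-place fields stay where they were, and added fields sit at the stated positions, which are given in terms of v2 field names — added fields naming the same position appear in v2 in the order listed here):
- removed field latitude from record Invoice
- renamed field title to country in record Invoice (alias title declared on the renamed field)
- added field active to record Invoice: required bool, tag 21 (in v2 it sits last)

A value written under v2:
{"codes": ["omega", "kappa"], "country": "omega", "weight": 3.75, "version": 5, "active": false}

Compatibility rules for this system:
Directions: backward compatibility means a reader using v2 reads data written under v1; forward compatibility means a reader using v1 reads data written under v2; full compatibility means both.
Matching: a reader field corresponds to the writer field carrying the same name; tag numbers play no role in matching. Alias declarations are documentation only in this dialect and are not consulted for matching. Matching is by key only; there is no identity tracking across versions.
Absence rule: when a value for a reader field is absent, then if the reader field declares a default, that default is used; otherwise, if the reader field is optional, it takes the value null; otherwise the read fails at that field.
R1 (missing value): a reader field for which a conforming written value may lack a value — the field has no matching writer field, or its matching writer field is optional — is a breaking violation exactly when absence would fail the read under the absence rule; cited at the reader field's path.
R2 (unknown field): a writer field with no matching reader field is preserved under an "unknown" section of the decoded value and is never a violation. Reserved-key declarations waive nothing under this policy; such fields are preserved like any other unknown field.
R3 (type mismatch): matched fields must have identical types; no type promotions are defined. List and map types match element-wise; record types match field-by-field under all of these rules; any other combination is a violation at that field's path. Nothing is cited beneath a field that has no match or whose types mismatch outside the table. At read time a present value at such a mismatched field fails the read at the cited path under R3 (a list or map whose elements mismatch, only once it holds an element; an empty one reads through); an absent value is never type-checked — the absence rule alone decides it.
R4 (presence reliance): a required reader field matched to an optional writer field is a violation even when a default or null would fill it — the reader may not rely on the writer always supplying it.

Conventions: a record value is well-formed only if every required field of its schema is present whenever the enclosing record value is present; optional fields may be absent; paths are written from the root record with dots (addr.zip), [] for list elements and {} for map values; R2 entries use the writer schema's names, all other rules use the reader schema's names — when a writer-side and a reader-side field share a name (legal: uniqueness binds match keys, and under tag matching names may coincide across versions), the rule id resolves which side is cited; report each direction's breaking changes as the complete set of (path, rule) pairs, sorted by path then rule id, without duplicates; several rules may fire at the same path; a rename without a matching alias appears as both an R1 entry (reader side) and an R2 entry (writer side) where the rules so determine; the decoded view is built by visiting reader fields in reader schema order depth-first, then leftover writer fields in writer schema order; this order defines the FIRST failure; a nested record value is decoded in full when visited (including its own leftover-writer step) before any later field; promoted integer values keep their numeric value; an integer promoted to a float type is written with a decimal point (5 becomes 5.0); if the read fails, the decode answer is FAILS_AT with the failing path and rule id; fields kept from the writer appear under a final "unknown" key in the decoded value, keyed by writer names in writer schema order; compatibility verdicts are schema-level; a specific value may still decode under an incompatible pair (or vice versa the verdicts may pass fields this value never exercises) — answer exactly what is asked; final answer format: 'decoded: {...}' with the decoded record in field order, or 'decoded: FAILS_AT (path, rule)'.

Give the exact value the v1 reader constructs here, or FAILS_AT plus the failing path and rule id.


the writer's type comes first in each Invoice pair
migrating the Invoice value to v1:
  codes := ["omega", "kappa"]
  read fails at title under R1 (no fill)
  => FAILS_AT (title, R1)
checking off the Invoice differences that do not matter here:
  removed field latitude from record Invoice -> changes Invoice's schema-level verdicts only — the decode of this value is the same
  added field active to record Invoice: required bool, tag 21 (in v2 it sits last) -> changes Invoice's schema-level verdicts only — the decode of this value is the same

decoded: FAILS_AT (title, R1)


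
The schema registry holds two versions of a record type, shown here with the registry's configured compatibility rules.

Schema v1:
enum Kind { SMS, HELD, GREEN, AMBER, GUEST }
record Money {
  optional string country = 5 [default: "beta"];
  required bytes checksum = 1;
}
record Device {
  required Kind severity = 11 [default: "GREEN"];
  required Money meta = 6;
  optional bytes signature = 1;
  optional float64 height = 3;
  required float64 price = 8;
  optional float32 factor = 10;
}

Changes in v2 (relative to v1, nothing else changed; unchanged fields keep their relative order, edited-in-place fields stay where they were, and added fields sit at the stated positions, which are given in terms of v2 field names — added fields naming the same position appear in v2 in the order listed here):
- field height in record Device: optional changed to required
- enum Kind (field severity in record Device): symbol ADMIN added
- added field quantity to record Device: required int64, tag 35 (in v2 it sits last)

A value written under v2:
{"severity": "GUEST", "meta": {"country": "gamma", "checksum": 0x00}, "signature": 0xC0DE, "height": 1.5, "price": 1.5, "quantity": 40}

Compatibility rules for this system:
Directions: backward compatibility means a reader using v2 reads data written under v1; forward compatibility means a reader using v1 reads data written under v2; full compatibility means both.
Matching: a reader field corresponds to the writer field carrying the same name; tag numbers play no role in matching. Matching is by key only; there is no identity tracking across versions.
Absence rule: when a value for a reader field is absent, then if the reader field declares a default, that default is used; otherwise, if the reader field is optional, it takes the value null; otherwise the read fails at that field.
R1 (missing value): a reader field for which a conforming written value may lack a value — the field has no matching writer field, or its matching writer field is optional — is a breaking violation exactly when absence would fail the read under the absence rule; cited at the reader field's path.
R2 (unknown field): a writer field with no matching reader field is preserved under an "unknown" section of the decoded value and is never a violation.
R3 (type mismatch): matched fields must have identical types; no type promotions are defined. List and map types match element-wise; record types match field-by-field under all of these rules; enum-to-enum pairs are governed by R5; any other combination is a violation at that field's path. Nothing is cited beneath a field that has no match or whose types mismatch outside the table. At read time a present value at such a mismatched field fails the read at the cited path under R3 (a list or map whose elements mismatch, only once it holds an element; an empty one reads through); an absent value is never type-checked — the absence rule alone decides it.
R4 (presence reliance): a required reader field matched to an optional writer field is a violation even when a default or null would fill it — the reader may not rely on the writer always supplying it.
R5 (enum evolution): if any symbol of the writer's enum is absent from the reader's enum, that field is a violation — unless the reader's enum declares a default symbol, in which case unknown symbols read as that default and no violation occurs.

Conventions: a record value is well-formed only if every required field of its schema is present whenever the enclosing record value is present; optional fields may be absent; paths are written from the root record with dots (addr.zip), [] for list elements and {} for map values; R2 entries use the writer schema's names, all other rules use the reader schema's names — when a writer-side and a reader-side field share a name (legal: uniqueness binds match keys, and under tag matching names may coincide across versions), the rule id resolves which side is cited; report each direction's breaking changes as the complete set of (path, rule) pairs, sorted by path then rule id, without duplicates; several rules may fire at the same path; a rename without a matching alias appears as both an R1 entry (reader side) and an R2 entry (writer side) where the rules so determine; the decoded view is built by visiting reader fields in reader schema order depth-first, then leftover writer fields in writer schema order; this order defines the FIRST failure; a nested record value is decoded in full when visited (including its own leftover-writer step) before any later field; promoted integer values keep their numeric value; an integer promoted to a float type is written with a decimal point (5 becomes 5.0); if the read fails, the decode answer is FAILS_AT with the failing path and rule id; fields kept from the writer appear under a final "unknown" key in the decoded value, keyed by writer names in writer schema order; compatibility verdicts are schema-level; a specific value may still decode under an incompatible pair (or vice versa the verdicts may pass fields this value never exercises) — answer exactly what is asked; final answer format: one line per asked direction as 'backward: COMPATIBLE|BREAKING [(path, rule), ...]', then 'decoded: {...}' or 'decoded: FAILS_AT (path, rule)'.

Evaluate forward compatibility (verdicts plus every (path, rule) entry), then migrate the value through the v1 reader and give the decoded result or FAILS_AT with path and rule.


arrows below run writer -> reader for Device
checking forward for Device: reader v1 against writer v2:
  Kind -> Kind, writer required: severity aligns to severity
  Money -> Money, writer required: meta aligns to meta
  bytes -> bytes, writer optional: signature aligns to signature
  float64 -> float64, writer required: height aligns to height
  float64 -> float64, writer required: price aligns to price
  float32 -> float32, writer optional: factor aligns to factor
  leftover writer field: quantity
  string -> string, writer optional: meta.country aligns to meta.country
  bytes -> bytes, writer required: meta.checksum aligns to meta.checksum
  rule R5 violated at severity
  => 1 violation(s): forward is BREAKING for Device
decode walk for Device under reader schema v1:
  severity := "GUEST"
  meta.country := "gamma"
  meta.checksum := 0x00
  signature := 0xC0DE
  height := 1.5
  price := 1.5
  factor := null (not supplied -> null)
  writer quantity: kept under "unknown"
  => decoded: {"severity": "GUEST", "meta": {"country": "gamma", "checksum": 0x00}, "signature": 0xC0DE, "height": 1.5, "price": 1.5, "factor": null, "unknown": {"quantity": 40}}
the rest of the Device diff is inert for this question:
  field height in record Device: optional changed to required -> its effect on Device is confined to the backward direction, not asked

forward: BREAKING [(severity, R5)]; decoded: {"severity": "GUEST", "meta": {"country": "gamma", "checksum": 0x00}, "signature": 0xC0DE, "height": 1.5, "price": 1.5, "factor": null, "unknown": {"quantity": 40}}


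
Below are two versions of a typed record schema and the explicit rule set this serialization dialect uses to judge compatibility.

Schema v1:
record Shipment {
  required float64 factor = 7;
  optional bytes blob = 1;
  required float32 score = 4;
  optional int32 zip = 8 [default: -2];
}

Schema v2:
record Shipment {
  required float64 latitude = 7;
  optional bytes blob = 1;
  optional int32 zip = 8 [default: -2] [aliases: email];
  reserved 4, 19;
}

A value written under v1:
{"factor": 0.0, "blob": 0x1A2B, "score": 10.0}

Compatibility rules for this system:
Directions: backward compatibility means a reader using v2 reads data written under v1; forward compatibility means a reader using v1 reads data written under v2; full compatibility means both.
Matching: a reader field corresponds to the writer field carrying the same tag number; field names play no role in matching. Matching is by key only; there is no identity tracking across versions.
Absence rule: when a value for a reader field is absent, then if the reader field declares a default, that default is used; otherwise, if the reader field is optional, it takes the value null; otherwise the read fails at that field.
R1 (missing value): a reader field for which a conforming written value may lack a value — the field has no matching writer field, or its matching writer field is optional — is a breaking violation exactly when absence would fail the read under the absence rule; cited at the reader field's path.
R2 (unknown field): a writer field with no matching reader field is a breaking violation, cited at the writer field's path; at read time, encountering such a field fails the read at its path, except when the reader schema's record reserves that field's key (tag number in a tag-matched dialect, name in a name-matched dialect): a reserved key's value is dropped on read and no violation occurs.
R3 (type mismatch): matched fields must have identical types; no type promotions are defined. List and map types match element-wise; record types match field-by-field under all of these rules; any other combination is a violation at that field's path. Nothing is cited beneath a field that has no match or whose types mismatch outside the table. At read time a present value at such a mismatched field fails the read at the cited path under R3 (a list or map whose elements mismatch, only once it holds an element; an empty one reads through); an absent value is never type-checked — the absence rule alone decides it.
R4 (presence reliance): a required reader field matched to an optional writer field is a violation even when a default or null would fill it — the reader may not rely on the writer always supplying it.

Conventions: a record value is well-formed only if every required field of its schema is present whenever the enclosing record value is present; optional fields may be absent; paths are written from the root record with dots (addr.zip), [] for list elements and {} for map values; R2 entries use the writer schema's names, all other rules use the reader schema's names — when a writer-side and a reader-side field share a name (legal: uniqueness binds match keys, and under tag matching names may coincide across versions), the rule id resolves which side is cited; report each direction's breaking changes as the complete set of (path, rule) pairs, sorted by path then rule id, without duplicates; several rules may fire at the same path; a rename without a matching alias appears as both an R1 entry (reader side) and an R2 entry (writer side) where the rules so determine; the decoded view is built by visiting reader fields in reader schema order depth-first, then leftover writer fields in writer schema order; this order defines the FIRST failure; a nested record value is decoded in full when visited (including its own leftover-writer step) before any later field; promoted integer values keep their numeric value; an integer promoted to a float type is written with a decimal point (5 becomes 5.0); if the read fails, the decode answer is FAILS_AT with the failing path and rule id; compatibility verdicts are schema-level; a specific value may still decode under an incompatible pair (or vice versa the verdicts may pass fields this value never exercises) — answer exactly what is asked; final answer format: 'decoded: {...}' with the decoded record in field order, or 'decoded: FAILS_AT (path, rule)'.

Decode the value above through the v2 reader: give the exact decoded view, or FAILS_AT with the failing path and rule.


arrows below run writer -> reader for Shipment
decode (reader v2):
  latitude := 0.0 (from writer factor)
  blob := 0x1A2B
  zip := -2 (no value, default fills)
  writer score: reserved -> dropped
  => decoded: {"latitude": 0.0, "blob": 0x1A2B, "zip": -2}

decoded: {"latitude": 0.0, "blob": 0x1A2B, "zip": -2}


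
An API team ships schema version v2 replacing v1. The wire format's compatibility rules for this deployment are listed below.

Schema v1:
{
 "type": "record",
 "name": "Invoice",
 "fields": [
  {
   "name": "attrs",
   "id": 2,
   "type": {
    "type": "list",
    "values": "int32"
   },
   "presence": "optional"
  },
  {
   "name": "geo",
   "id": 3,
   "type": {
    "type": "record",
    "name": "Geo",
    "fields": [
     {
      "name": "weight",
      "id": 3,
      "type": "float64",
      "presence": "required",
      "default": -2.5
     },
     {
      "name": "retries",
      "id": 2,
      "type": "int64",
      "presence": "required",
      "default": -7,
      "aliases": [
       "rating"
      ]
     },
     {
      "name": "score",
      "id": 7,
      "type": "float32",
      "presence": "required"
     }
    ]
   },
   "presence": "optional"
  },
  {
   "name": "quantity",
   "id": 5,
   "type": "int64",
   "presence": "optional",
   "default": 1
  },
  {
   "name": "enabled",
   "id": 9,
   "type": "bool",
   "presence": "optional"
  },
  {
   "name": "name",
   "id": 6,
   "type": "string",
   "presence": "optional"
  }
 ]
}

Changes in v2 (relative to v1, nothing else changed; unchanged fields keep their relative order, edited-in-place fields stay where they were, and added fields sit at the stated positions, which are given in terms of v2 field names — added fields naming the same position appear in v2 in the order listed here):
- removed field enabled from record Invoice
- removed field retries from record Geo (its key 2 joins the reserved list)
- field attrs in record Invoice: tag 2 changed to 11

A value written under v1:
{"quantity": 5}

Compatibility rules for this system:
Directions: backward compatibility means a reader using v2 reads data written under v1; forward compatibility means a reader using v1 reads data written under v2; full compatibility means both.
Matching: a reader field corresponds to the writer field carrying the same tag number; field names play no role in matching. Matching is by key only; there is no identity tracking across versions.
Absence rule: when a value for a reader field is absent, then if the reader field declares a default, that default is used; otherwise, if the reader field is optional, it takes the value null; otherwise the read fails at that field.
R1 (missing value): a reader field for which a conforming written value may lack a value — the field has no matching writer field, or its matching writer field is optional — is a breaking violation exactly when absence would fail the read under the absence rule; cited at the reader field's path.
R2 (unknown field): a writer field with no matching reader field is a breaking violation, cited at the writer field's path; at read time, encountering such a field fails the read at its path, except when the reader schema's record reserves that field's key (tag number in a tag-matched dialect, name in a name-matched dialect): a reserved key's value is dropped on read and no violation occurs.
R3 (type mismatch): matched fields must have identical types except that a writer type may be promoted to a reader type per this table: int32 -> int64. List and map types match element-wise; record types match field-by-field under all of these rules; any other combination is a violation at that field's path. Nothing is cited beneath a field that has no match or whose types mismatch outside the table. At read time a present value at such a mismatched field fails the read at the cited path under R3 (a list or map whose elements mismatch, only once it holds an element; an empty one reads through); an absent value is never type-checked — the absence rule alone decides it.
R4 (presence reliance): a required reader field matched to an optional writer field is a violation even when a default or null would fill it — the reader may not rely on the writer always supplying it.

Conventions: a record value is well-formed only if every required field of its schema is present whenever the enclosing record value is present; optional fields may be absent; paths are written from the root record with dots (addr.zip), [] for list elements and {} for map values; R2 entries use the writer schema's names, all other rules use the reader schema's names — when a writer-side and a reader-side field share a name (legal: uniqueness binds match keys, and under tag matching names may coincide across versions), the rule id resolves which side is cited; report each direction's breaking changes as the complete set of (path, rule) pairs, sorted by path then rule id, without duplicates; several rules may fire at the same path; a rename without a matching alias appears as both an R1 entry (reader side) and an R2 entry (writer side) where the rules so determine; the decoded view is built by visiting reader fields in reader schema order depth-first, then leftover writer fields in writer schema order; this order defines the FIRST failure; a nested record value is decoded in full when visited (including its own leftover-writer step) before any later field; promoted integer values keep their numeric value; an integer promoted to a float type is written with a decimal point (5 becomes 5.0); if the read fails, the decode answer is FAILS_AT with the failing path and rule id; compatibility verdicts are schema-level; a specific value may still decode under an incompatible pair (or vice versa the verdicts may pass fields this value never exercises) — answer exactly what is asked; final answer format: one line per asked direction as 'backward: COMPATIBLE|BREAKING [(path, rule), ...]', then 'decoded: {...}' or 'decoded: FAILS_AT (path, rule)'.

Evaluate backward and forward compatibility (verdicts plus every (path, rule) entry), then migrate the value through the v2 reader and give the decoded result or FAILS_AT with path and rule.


backward: BREAKING [(attrs, R2), (enabled, R2)]; forward: BREAKING [(attrs, R2)]; decoded: {"attrs": null, "geo": null, "quantity": 5, "name": null}

each type pair in Invoice: writer, then reader
checking backward for Invoice: reader v2 against writer v1:
  no writer field matches reader attrs
  Geo -> Geo, writer optional: geo aligns to geo
  int64 -> int64, writer optional: quantity aligns to quantity
  string -> string, writer optional: name aligns to name
  leftover writer field: attrs
  leftover writer field: enabled
  float64 -> float64, writer required: geo.weight aligns to geo.weight
  float32 -> float32, writer required: geo.score aligns to geo.score
  leftover writer field: geo.retries
  rule R2 violated at attrs
  rule R2 violated at enabled
  => backward verdict for Invoice: BREAKING, 2 violation(s)
checking forward for Invoice: reader v1 against writer v2:
  no writer field matches reader attrs
  Geo -> Geo, writer optional: geo aligns to geo
  int64 -> int64, writer optional: quantity aligns to quantity
  no writer field matches reader enabled
  string -> string, writer optional: name aligns to name
  leftover writer field: attrs
  float64 -> float64, writer required: geo.weight aligns to geo.weight
  no writer field matches reader geo.retries
  float32 -> float32, writer required: geo.score aligns to geo.score
  rule R2 violated at attrs
  => forward verdict for Invoice: BREAKING, 1 violation(s)
decode (reader v2):
  attrs := null (missing; optional => null)
  geo := null (missing; optional => null)
  quantity := 5
  name := null (missing; optional => null)
  => decoded: {"attrs": null, "geo": null, "quantity": 5, "name": null}
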